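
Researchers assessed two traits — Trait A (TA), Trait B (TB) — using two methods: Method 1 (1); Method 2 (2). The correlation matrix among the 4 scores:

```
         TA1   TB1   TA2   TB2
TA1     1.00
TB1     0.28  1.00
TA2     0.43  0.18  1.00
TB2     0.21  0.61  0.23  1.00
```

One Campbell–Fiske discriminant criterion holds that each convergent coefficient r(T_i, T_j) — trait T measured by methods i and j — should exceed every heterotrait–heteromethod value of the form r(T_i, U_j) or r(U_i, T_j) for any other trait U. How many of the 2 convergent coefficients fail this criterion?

Convergent coefficients and their comparison sets:
TA (methods 1·2): 0.43 vs {0.21, 0.18} → pass.
TB (methods 1·2): 0.61 vs {0.18, 0.21} → pass.
0 of 2 fail.

0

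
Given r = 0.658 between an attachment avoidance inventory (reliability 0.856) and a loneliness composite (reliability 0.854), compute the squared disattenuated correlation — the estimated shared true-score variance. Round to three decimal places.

Disattenuated r = 0.658 / √(0.856 × 0.854) = 0.658 / 0.8550 = 0.7696.
Shared true-score variance = 0.7696² = 0.5923 ≈ 0.592.

0.592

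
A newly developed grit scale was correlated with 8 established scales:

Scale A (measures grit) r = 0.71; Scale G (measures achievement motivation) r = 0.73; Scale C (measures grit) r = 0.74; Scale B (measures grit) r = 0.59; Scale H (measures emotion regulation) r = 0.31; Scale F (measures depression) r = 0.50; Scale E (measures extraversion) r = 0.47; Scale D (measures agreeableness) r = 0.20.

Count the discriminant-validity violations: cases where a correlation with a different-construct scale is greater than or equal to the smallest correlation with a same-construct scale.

Convergent (same construct = grit): Scale A, Scale C, Scale B.
Smallest convergent = 0.59. Discriminant values: 0.73, 0.31, 0.50, 0.47, 0.20; count ≥ 0.59 → 1.

1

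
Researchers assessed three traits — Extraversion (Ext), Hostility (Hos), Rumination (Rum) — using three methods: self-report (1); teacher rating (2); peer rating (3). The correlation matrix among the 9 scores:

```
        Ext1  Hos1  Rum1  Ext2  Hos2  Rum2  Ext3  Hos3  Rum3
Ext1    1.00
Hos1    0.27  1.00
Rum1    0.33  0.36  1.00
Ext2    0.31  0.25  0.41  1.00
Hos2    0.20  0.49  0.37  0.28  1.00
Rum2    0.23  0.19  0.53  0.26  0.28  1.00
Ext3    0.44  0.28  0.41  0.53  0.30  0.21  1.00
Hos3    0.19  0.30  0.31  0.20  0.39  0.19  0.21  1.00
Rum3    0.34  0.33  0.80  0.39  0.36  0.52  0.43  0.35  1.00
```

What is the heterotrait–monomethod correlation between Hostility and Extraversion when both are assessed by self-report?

Different traits, same method: r(Hos1, Ext1) = 0.27.

0.27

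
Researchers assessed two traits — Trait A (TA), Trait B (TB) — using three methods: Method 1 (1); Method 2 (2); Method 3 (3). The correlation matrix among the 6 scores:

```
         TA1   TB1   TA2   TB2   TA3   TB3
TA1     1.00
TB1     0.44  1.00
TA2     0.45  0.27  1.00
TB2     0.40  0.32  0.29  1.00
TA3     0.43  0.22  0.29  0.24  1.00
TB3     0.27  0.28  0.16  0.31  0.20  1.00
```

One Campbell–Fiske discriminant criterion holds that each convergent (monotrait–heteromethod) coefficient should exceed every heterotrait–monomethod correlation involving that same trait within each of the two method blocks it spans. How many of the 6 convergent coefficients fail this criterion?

Checking each validity diagonal entry against its comparison values:
TA (methods 1·2): 0.45 vs {0.44, 0.29} → pass.
TA (methods 1·3): 0.43 vs {0.44, 0.20} → fail.
TA (methods 2·3): 0.29 vs {0.29, 0.20} → fail.
TB (methods 1·2): 0.32 vs {0.44, 0.29} → fail.
TB (methods 1·3): 0.28 vs {0.44, 0.20} → fail.
TB (methods 2·3): 0.31 vs {0.29, 0.20} → pass.
4 of 6 fail.

4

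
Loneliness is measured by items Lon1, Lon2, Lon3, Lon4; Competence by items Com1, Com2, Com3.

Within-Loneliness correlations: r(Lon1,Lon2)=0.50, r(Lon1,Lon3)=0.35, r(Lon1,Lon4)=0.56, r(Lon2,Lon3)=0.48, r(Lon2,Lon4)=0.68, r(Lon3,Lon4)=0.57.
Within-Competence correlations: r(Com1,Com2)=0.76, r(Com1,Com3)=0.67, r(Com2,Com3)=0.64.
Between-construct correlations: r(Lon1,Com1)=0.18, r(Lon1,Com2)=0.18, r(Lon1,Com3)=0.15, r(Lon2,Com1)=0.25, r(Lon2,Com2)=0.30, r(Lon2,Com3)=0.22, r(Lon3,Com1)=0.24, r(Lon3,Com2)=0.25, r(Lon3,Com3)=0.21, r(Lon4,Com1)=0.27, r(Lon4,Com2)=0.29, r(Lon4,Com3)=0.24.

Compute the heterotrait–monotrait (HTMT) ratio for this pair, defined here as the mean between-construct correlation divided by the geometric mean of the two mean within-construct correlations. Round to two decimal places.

0.39

Mean heterotrait r = 2.78/12 = 0.2317.
Mean within-Lon = 3.14/6 = 0.5233; mean within-Com = 2.07/3 = 0.6900.
Geometric mean = √(0.5233 × 0.6900) = 0.6009.
HTMT = 0.2317 / 0.6009 = 0.39.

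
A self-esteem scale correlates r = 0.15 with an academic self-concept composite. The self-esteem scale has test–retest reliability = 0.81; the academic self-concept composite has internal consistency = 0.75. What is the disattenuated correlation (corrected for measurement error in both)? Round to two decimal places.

0.19

r_true = r_obs / √(r_xx · r_yy) = 0.15 / √(0.81 × 0.75) = 0.15 / √0.6075 = 0.15 / 0.7794 ≈ 0.19.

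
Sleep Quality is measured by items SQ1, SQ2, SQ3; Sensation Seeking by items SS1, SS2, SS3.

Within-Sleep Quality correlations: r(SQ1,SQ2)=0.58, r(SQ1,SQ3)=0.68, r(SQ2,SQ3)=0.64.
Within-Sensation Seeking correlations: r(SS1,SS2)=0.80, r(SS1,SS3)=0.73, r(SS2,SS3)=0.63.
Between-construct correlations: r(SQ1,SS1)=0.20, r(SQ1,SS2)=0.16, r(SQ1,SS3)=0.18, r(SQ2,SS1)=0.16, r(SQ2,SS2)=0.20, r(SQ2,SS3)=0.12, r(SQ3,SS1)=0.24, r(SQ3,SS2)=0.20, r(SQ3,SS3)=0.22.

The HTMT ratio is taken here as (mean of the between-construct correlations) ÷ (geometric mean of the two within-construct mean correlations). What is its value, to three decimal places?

0.276

Between-construct mean = 1.68/9 = 0.1867.
Mean within-SQ = 1.90/3 = 0.6333; mean within-SS = 2.16/3 = 0.7200.
Geometric mean = √(0.6333 × 0.7200) = 0.6753.
HTMT = 0.1867 / 0.6753 = 0.276.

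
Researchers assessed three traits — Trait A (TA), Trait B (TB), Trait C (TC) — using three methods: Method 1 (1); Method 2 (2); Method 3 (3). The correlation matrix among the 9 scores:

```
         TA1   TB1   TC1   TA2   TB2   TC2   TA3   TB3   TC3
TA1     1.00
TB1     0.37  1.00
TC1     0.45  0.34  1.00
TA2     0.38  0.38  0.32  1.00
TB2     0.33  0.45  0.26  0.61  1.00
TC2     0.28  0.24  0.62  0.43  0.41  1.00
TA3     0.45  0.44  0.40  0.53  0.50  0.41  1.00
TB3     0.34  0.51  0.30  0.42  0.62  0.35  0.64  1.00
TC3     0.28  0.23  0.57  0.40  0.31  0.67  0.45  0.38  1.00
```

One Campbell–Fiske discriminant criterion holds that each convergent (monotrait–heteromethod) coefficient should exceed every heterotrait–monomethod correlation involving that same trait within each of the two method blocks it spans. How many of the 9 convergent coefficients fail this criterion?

6

Convergent coefficients and their comparison sets:
TA (methods 1·2): 0.38 vs {0.37, 0.61, 0.45, 0.43} → fail.
TA (methods 1·3): 0.45 vs {0.37, 0.64, 0.45, 0.45} → fail.
TA (methods 2·3): 0.53 vs {0.61, 0.64, 0.43, 0.45} → fail.
TB (methods 1·2): 0.45 vs {0.37, 0.61, 0.34, 0.41} → fail.
TB (methods 1·3): 0.51 vs {0.37, 0.64, 0.34, 0.38} → fail.
TB (methods 2·3): 0.62 vs {0.61, 0.64, 0.41, 0.38} → fail.
TC (methods 1·2): 0.62 vs {0.45, 0.43, 0.34, 0.41} → pass.
TC (methods 1·3): 0.57 vs {0.45, 0.45, 0.34, 0.38} → pass.
TC (methods 2·3): 0.67 vs {0.43, 0.45, 0.41, 0.38} → pass.
6 of 9 fail.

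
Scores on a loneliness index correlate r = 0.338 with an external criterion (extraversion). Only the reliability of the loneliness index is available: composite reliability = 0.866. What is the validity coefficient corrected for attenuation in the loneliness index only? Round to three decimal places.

0.363

Single correction: r_c = r_obs / √r_xx = 0.338 / √0.866 = 0.338 / 0.9306 ≈ 0.363.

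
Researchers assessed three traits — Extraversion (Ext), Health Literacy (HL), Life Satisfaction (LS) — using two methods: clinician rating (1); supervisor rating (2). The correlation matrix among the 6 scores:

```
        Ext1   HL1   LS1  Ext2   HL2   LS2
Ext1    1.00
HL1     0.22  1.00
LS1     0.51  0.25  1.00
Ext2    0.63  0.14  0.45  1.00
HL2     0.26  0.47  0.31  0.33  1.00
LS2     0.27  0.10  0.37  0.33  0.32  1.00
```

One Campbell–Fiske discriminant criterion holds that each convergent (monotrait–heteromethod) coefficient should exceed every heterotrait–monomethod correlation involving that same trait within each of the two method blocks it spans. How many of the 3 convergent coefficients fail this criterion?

1

Checking each validity diagonal entry against its comparison values:
Ext (methods 1·2): 0.63 vs {0.22, 0.33, 0.51, 0.33} → pass.
HL (methods 1·2): 0.47 vs {0.22, 0.33, 0.25, 0.32} → pass.
LS (methods 1·2): 0.37 vs {0.51, 0.33, 0.25, 0.32} → fail.
1 of 3 fail.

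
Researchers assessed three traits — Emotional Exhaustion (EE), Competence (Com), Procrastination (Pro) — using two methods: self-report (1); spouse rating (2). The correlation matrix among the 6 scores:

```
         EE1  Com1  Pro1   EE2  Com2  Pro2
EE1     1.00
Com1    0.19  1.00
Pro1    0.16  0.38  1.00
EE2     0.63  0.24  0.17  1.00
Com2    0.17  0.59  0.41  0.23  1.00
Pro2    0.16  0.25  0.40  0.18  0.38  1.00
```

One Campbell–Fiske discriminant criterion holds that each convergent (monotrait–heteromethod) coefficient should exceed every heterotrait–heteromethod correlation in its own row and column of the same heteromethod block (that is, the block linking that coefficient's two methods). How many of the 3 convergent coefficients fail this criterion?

1

Convergent coefficients and their comparison sets:
EE (methods 1·2): 0.63 vs {0.17, 0.24, 0.16, 0.17} → pass.
Com (methods 1·2): 0.59 vs {0.24, 0.17, 0.25, 0.41} → pass.
Pro (methods 1·2): 0.40 vs {0.17, 0.16, 0.41, 0.25} → fail.
1 of 3 fail.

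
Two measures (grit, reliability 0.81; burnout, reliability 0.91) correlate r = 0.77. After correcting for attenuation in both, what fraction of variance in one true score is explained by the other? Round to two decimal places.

Disattenuated r = 0.77 / √(0.81 × 0.91) = 0.77 / 0.8585 = 0.8969.
Shared true-score variance = 0.8969² = 0.8044 ≈ 0.80.

0.80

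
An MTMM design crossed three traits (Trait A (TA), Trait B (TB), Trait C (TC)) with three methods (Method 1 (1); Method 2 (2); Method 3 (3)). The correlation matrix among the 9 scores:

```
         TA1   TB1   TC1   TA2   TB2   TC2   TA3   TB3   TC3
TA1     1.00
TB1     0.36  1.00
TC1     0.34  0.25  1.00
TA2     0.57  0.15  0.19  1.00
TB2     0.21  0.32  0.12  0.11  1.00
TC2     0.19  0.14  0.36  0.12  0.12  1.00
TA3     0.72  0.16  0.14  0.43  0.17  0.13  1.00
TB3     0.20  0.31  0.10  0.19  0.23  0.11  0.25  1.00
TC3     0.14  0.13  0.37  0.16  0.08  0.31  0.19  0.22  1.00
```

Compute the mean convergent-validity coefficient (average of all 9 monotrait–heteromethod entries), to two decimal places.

0.40

Convergent values: 0.57, 0.72, 0.43, 0.32, 0.31, 0.23, 0.36, 0.37, 0.31; mean = 3.62/9 = 0.40.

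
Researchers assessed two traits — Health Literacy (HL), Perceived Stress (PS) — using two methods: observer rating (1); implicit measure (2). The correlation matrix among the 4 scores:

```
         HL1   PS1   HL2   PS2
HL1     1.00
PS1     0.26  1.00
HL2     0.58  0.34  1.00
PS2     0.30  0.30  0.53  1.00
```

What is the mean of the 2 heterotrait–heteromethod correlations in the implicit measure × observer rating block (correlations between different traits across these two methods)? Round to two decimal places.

0.32

HTHM values (method 2 × method 1): 0.34, 0.30; mean = 0.64/2 = 0.32.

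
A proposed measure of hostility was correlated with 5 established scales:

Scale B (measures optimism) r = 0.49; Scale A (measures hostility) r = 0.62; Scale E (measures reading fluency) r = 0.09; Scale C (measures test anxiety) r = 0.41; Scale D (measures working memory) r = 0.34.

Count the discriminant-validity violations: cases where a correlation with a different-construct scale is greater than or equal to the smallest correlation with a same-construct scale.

Convergent (same construct = hostility): Scale A.
Smallest convergent = 0.62. Discriminant values: 0.49, 0.09, 0.41, 0.34; count ≥ 0.62 → 0.

0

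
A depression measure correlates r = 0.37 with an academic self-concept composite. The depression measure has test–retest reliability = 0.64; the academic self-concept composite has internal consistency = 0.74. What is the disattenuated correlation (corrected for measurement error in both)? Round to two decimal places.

0.54

r_true = r_obs / √(r_xx · r_yy) = 0.37 / √(0.64 × 0.74) = 0.37 / √0.4736 = 0.37 / 0.6882 ≈ 0.54.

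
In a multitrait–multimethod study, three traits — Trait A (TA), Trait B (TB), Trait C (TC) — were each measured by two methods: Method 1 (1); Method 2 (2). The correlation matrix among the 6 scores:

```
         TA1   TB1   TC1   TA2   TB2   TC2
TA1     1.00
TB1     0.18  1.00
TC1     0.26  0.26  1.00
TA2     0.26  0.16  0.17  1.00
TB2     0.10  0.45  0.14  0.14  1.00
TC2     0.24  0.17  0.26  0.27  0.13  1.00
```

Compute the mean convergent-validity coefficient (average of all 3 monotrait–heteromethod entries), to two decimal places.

0.32

Convergent values: 0.26, 0.45, 0.26; mean = 0.97/3 = 0.32.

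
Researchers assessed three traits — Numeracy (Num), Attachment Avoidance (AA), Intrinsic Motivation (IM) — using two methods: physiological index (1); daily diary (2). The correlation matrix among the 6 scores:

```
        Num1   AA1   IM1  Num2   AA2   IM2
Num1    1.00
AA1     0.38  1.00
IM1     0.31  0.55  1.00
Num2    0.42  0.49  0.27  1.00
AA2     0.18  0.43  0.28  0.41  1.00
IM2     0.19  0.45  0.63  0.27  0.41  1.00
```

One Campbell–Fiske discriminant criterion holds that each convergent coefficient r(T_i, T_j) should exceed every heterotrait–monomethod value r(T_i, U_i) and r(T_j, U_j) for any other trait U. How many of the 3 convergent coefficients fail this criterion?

1

Convergent coefficients and their comparison sets:
Num (methods 1·2): 0.42 vs {0.38, 0.41, 0.31, 0.27} → pass.
AA (methods 1·2): 0.43 vs {0.38, 0.41, 0.55, 0.41} → fail.
IM (methods 1·2): 0.63 vs {0.31, 0.27, 0.55, 0.41} → pass.
1 of 3 fail.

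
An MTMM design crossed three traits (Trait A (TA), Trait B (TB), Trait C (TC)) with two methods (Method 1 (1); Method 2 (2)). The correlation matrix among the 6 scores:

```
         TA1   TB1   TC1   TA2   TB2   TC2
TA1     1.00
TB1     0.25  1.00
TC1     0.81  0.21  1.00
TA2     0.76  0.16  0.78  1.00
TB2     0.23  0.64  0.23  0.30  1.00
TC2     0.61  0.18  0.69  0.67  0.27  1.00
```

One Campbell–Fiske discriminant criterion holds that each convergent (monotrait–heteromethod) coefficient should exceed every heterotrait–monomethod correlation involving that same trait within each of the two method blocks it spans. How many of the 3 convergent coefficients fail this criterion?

Each convergent coefficient versus the relevant comparison correlations:
TA (methods 1·2): 0.76 vs {0.25, 0.30, 0.81, 0.67} → fail.
TB (methods 1·2): 0.64 vs {0.25, 0.30, 0.21, 0.27} → pass.
TC (methods 1·2): 0.69 vs {0.81, 0.67, 0.21, 0.27} → fail.
2 of 3 fail.

2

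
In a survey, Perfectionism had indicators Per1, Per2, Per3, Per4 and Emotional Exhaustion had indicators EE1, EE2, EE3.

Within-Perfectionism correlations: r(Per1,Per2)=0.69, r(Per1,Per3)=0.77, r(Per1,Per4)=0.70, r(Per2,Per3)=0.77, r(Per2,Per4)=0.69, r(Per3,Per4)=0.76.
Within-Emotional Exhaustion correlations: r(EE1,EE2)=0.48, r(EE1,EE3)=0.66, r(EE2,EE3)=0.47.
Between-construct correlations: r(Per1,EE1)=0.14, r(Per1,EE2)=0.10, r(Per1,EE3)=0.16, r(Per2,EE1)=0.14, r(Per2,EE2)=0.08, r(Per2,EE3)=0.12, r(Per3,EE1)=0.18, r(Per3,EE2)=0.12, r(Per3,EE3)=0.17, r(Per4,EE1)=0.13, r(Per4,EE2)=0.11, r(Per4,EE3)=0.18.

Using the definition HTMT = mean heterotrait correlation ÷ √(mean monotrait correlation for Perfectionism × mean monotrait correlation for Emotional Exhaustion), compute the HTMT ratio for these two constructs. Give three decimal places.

0.217

Mean heterotrait r = 1.63/12 = 0.1358.
Mean within-Per = 4.38/6 = 0.7300; mean within-EE = 1.61/3 = 0.5367.
Geometric mean = √(0.7300 × 0.5367) = 0.6259.
HTMT = 0.1358 / 0.6259 = 0.217.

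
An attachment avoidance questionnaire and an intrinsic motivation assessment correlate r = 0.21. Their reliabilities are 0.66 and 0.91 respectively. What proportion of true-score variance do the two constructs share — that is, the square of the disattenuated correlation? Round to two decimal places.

Disattenuated r = 0.21 / √(0.66 × 0.91) = 0.21 / 0.7750 = 0.2710.
Shared true-score variance = 0.2710² = 0.0734 ≈ 0.07.

0.07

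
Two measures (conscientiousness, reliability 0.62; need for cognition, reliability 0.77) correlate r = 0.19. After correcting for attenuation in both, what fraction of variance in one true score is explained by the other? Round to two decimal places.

Disattenuated r = 0.19 / √(0.62 × 0.77) = 0.19 / 0.6909 = 0.2750.
Shared true-score variance = 0.2750² = 0.0756 ≈ 0.08.

0.08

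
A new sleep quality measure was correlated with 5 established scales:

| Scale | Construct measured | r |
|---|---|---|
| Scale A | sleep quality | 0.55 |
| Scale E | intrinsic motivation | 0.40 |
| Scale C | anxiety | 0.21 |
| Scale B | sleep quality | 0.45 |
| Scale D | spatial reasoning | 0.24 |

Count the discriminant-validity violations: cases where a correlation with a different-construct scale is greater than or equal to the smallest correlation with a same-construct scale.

Convergent (same construct = sleep quality): Scale A, Scale B.
Smallest convergent = 0.45. Discriminant values: 0.40, 0.21, 0.24; count ≥ 0.45 → 0.

0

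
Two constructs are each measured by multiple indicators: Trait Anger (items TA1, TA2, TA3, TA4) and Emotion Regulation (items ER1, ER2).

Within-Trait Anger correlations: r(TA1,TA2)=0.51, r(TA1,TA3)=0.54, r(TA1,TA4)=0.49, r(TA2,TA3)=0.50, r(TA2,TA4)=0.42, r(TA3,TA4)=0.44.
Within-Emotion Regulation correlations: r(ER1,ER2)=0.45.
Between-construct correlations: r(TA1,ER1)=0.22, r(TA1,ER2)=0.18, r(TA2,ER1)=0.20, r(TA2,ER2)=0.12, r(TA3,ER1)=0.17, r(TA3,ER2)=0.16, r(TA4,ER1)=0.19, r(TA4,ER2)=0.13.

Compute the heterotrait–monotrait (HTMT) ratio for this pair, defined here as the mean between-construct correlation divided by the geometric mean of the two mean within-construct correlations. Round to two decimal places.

Between-construct mean = 1.37/8 = 0.1713.
Mean within-TA = 2.90/6 = 0.4833; mean within-ER = 0.45/1 = 0.4500.
Geometric mean = √(0.4833 × 0.4500) = 0.4664.
HTMT = 0.1713 / 0.4664 = 0.37.

0.37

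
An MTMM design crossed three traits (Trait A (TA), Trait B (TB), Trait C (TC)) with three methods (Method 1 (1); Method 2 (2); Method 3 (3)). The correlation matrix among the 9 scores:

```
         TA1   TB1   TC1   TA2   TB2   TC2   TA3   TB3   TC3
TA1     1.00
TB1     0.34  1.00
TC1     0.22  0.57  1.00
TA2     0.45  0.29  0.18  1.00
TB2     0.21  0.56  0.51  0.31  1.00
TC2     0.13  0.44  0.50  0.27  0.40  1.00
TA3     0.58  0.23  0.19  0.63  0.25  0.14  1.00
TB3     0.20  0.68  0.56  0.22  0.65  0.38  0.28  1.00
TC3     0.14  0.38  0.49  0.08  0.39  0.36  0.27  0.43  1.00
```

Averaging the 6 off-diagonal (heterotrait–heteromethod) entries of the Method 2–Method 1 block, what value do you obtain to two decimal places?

HTHM values (method 2 × method 1): 0.29, 0.18, 0.21, 0.51, 0.13, 0.44; mean = 1.76/6 = 0.29.

0.29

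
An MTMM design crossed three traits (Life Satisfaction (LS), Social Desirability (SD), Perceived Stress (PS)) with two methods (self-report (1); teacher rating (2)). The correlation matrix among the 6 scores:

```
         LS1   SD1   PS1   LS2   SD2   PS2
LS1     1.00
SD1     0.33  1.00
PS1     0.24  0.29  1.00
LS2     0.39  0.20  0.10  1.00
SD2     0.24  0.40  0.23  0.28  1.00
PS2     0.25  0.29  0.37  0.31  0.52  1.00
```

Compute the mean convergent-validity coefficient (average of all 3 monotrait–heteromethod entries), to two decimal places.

Convergent values: 0.39, 0.40, 0.37; mean = 1.16/3 = 0.39.

0.39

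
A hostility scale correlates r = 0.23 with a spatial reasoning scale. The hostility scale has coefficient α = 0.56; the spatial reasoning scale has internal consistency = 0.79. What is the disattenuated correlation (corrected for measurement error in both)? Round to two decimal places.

0.35

r_true = r_obs / √(r_xx · r_yy) = 0.23 / √(0.56 × 0.79) = 0.23 / √0.4424 = 0.23 / 0.6651 ≈ 0.35.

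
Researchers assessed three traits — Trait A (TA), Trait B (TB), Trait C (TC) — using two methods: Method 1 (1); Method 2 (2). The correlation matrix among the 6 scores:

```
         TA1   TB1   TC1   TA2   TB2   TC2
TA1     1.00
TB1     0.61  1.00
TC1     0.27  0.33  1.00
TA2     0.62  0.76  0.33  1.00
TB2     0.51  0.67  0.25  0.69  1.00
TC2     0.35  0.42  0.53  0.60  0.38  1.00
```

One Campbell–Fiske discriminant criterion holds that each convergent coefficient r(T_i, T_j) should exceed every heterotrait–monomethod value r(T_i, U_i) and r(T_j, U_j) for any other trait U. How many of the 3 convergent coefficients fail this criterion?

Each convergent coefficient versus the relevant comparison correlations:
TA (methods 1·2): 0.62 vs {0.61, 0.69, 0.27, 0.60} → fail.
TB (methods 1·2): 0.67 vs {0.61, 0.69, 0.33, 0.38} → fail.
TC (methods 1·2): 0.53 vs {0.27, 0.60, 0.33, 0.38} → fail.
3 of 3 fail.

3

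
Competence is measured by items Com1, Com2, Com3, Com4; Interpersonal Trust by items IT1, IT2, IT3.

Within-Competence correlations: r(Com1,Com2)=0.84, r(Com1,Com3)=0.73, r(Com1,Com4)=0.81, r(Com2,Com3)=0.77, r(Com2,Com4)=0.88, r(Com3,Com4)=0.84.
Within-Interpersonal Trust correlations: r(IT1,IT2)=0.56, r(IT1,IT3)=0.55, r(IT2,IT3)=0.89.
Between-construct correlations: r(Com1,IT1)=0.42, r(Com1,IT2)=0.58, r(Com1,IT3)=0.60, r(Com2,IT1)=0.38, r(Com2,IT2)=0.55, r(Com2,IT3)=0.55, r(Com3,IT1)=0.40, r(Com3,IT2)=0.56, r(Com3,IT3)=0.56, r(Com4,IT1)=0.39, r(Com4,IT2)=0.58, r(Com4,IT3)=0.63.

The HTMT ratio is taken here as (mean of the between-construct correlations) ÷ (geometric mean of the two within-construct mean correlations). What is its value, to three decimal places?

0.702

Mean heterotrait r = 6.20/12 = 0.5167.
Mean within-Com = 4.87/6 = 0.8117; mean within-IT = 2.00/3 = 0.6667.
Geometric mean = √(0.8117 × 0.6667) = 0.7356.
HTMT = 0.5167 / 0.7356 = 0.702.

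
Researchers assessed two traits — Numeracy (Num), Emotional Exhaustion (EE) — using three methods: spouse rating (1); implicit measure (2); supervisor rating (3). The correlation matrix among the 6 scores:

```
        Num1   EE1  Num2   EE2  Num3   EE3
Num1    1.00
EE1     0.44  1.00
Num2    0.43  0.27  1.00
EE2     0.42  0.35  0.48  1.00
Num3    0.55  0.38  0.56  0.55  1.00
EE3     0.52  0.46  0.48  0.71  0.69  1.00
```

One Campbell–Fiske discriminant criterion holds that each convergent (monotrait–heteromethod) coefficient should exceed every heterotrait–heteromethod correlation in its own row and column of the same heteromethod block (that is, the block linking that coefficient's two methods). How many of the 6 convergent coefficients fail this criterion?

2

Convergent coefficients and their comparison sets:
Num (methods 1·2): 0.43 vs {0.42, 0.27} → pass.
Num (methods 1·3): 0.55 vs {0.52, 0.38} → pass.
Num (methods 2·3): 0.56 vs {0.48, 0.55} → pass.
EE (methods 1·2): 0.35 vs {0.27, 0.42} → fail.
EE (methods 1·3): 0.46 vs {0.38, 0.52} → fail.
EE (methods 2·3): 0.71 vs {0.55, 0.48} → pass.
2 of 6 fail.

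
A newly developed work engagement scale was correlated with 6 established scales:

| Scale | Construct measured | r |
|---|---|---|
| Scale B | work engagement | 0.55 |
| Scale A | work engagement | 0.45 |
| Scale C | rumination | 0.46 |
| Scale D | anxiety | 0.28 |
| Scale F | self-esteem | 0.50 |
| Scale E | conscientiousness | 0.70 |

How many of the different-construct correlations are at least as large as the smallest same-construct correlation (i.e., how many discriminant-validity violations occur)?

Convergent (same construct = work engagement): Scale B, Scale A.
Smallest convergent = 0.45. Discriminant values: 0.46, 0.28, 0.50, 0.70; count ≥ 0.45 → 3.

3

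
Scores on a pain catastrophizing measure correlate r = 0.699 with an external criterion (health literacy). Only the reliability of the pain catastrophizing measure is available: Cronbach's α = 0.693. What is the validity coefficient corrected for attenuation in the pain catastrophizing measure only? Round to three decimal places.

Single correction: r_c = r_obs / √r_xx = 0.699 / √0.693 = 0.699 / 0.8325 ≈ 0.840.

0.840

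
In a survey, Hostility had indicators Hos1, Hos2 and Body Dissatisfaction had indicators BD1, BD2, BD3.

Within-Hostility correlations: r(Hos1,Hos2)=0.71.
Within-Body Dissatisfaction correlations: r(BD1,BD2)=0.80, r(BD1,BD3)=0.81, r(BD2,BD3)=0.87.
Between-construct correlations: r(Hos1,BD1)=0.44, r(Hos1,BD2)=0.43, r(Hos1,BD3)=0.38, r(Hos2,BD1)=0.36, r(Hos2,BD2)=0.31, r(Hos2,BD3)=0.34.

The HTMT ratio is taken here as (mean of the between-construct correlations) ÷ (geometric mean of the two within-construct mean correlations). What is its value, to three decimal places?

0.492

Mean heterotrait r = 2.26/6 = 0.3767.
Mean within-Hos = 0.71/1 = 0.7100; mean within-BD = 2.48/3 = 0.8267.
Geometric mean = √(0.7100 × 0.8267) = 0.7661.
HTMT = 0.3767 / 0.7661 = 0.492.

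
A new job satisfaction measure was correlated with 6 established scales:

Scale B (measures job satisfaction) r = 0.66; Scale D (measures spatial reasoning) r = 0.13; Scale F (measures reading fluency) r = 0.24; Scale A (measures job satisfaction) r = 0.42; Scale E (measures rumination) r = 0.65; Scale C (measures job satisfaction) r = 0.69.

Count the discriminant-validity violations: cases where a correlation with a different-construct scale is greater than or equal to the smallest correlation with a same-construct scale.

Convergent (same construct = job satisfaction): Scale B, Scale A, Scale C.
Smallest convergent = 0.42. Discriminant values: 0.13, 0.24, 0.65; count ≥ 0.42 → 1.

1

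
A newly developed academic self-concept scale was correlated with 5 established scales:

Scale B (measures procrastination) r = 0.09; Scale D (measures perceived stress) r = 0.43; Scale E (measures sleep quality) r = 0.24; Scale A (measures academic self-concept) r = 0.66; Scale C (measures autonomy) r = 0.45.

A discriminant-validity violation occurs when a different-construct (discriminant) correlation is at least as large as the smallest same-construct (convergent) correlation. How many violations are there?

0

Convergent (same construct = academic self-concept): Scale A.
Smallest convergent = 0.66. Discriminant values: 0.09, 0.43, 0.24, 0.45; count ≥ 0.66 → 0.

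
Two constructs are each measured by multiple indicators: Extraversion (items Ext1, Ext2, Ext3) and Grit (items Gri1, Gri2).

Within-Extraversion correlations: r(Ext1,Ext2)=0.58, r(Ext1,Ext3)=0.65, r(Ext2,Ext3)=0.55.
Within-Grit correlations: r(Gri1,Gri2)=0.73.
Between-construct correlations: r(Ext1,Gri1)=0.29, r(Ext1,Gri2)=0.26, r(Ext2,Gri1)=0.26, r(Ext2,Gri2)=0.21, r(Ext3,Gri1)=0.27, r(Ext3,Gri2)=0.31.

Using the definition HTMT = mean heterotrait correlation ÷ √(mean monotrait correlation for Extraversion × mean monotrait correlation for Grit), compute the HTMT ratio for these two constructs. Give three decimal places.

0.405

Mean heterotrait r = 1.60/6 = 0.2667.
Mean within-Ext = 1.78/3 = 0.5933; mean within-Gri = 0.73/1 = 0.7300.
Geometric mean = √(0.5933 × 0.7300) = 0.6581.
HTMT = 0.2667 / 0.6581 = 0.405.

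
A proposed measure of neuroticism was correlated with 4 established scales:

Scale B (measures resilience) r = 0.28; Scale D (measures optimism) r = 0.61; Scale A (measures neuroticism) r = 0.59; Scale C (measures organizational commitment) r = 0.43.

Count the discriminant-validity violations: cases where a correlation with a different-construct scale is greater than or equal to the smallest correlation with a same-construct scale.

1

Convergent (same construct = neuroticism): Scale A.
Smallest convergent = 0.59. Discriminant values: 0.28, 0.61, 0.43; count ≥ 0.59 → 1.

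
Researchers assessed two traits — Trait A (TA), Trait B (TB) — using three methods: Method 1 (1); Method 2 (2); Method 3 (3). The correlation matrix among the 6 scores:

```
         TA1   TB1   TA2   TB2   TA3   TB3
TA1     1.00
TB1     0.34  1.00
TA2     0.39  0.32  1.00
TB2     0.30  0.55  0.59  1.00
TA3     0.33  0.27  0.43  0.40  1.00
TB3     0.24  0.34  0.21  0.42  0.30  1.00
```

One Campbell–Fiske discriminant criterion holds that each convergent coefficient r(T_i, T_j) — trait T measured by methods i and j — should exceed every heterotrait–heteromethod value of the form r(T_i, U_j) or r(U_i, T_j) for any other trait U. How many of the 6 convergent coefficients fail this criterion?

0

Checking each validity diagonal entry against its comparison values:
TA (methods 1·2): 0.39 vs {0.30, 0.32} → pass.
TA (methods 1·3): 0.33 vs {0.24, 0.27} → pass.
TA (methods 2·3): 0.43 vs {0.21, 0.40} → pass.
TB (methods 1·2): 0.55 vs {0.32, 0.30} → pass.
TB (methods 1·3): 0.34 vs {0.27, 0.24} → pass.
TB (methods 2·3): 0.42 vs {0.40, 0.21} → pass.
0 of 6 fail.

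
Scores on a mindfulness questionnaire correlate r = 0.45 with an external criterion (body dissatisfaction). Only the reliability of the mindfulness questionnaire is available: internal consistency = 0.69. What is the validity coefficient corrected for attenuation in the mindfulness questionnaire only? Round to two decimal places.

0.54

Single correction: r_c = r_obs / √r_xx = 0.45 / √0.69 = 0.45 / 0.8307 ≈ 0.54.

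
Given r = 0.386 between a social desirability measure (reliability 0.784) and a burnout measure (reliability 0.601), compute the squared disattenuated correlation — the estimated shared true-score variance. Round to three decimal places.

0.316

Disattenuated r = 0.386 / √(0.784 × 0.601) = 0.386 / 0.6864 = 0.5624.
Shared true-score variance = 0.5624² = 0.3163 ≈ 0.316.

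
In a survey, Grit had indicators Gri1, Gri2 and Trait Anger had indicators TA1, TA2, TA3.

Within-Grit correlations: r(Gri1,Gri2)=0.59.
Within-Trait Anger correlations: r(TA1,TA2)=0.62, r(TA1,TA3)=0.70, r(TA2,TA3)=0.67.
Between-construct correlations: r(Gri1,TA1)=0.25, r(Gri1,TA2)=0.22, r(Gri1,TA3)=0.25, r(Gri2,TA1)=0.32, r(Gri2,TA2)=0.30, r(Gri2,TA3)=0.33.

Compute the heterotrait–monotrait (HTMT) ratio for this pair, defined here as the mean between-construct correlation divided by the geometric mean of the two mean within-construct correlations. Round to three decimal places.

Mean heterotrait r = 1.67/6 = 0.2783.
Mean within-Gri = 0.59/1 = 0.5900; mean within-TA = 1.99/3 = 0.6633.
Geometric mean = √(0.5900 × 0.6633) = 0.6256.
HTMT = 0.2783 / 0.6256 = 0.445.

0.445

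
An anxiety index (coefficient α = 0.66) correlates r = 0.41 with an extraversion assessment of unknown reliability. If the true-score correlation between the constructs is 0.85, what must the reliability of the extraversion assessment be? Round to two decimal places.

0.35

r_true = r_obs / √(r_xx · r_yy) ⇒ 0.85 = 0.41 / √(0.66 · r_yy).
√(0.66 · r_yy) = 0.41 / 0.85 = 0.4824; 0.66 · r_yy = 0.2327; r_yy = 0.2327 / 0.66 ≈ 0.35.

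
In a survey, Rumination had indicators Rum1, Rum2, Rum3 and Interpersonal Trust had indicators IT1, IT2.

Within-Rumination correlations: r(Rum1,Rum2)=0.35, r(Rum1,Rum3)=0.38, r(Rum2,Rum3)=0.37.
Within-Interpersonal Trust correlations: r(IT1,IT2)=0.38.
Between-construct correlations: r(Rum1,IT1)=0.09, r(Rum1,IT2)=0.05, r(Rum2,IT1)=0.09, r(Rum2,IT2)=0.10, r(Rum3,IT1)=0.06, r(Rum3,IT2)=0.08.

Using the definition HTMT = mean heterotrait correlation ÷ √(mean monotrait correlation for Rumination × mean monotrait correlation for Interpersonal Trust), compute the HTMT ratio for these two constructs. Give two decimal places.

0.21

Between-construct mean = 0.47/6 = 0.0783.
Mean within-Rum = 1.10/3 = 0.3667; mean within-IT = 0.38/1 = 0.3800.
Geometric mean = √(0.3667 × 0.3800) = 0.3733.
HTMT = 0.0783 / 0.3733 = 0.21.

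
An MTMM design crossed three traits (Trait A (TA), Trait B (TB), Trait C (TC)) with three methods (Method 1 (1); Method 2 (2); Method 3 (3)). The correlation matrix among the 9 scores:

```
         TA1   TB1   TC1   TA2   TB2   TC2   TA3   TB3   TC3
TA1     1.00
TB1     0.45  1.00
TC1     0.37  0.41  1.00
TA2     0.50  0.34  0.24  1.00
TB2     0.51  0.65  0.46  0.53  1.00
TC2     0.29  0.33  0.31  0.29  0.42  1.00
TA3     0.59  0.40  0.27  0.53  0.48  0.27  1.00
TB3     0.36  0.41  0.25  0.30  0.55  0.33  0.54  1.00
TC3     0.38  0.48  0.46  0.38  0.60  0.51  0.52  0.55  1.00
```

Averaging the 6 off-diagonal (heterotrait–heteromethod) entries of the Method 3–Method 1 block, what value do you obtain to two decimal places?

0.36

HTHM values (method 3 × method 1): 0.40, 0.27, 0.36, 0.25, 0.38, 0.48; mean = 2.14/6 = 0.36.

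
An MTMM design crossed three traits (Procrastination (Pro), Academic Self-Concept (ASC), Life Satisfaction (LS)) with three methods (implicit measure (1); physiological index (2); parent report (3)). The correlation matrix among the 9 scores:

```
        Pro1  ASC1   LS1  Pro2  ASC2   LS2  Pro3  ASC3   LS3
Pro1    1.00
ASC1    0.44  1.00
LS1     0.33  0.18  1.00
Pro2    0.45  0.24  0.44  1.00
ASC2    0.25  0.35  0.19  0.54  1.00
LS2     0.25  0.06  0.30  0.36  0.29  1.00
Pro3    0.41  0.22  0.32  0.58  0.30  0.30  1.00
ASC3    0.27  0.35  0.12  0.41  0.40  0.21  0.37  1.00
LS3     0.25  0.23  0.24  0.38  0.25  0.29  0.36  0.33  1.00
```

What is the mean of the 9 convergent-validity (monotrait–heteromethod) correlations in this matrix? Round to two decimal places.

Convergent values: 0.45, 0.41, 0.58, 0.35, 0.35, 0.40, 0.30, 0.24, 0.29; mean = 3.37/9 = 0.37.

0.37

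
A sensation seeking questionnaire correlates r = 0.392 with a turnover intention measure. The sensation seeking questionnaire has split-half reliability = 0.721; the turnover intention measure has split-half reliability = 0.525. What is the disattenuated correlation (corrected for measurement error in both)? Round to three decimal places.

r_true = r_obs / √(r_xx · r_yy) = 0.392 / √(0.721 × 0.525) = 0.392 / √0.378525 = 0.392 / 0.6152 ≈ 0.637.

0.637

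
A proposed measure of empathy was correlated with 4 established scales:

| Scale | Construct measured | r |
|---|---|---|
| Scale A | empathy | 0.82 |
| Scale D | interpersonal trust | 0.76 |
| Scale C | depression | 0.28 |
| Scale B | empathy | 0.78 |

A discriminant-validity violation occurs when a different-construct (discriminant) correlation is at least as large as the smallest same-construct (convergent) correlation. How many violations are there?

Convergent (same construct = empathy): Scale A, Scale B.
Smallest convergent = 0.78. Discriminant values: 0.76, 0.28; count ≥ 0.78 → 0.

0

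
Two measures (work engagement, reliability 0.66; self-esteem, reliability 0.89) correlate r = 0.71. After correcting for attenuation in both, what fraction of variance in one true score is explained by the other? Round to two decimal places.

Disattenuated r = 0.71 / √(0.66 × 0.89) = 0.71 / 0.7664 = 0.9264.
Shared true-score variance = 0.9264² = 0.8582 ≈ 0.86.

0.86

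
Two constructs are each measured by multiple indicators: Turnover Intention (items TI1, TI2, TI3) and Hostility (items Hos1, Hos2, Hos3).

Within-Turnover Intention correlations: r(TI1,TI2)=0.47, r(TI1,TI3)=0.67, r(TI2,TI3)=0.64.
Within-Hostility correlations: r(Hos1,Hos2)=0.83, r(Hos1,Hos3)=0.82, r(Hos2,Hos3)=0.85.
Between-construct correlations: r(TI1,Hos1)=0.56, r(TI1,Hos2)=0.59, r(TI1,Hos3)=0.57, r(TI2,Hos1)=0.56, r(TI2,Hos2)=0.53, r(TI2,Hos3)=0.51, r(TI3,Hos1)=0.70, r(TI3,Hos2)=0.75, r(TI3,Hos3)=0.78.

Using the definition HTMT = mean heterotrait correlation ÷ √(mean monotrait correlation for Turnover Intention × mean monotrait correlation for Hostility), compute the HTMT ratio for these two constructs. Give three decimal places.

0.877

Between-construct mean = 5.55/9 = 0.6167.
Mean within-TI = 1.78/3 = 0.5933; mean within-Hos = 2.50/3 = 0.8333.
Geometric mean = √(0.5933 × 0.8333) = 0.7031.
HTMT = 0.6167 / 0.7031 = 0.877.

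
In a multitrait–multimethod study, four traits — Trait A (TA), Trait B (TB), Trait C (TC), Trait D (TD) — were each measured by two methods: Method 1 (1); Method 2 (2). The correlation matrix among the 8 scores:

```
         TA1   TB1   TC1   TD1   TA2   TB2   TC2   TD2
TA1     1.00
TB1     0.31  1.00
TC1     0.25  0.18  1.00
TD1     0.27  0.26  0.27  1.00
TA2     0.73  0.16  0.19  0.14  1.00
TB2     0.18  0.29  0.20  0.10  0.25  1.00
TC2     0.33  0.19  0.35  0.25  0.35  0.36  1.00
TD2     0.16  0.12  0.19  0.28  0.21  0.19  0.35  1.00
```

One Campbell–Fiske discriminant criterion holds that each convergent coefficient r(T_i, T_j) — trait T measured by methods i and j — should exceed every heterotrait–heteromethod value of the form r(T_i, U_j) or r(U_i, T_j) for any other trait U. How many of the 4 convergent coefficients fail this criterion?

Checking each validity diagonal entry against its comparison values:
TA (methods 1·2): 0.73 vs {0.18, 0.16, 0.33, 0.19, 0.16, 0.14} → pass.
TB (methods 1·2): 0.29 vs {0.16, 0.18, 0.19, 0.20, 0.12, 0.10} → pass.
TC (methods 1·2): 0.35 vs {0.19, 0.33, 0.20, 0.19, 0.19, 0.25} → pass.
TD (methods 1·2): 0.28 vs {0.14, 0.16, 0.10, 0.12, 0.25, 0.19} → pass.
0 of 4 fail.

0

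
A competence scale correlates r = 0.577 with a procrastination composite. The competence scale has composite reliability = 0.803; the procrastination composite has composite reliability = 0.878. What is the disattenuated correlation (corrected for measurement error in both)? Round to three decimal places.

0.687

r_true = r_obs / √(r_xx · r_yy) = 0.577 / √(0.803 × 0.878) = 0.577 / √0.705034 = 0.577 / 0.8397 ≈ 0.687.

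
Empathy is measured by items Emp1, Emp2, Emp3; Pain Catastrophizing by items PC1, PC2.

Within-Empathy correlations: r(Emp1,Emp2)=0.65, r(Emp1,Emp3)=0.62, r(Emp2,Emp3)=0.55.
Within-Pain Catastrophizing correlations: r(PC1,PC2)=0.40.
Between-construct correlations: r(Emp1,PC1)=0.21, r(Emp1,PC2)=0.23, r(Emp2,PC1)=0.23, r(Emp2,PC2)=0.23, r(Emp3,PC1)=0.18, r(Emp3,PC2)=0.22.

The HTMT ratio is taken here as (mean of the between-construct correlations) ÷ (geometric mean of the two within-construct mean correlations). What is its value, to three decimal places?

0.440

Mean heterotrait r = 1.30/6 = 0.2167.
Mean within-Emp = 1.82/3 = 0.6067; mean within-PC = 0.40/1 = 0.4000.
Geometric mean = √(0.6067 × 0.4000) = 0.4926.
HTMT = 0.2167 / 0.4926 = 0.440.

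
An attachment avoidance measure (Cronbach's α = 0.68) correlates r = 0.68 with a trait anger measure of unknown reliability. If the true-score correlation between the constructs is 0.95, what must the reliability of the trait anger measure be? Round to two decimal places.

r_true = r_obs / √(r_xx · r_yy) ⇒ 0.95 = 0.68 / √(0.68 · r_yy).
√(0.68 · r_yy) = 0.68 / 0.95 = 0.7158; 0.68 · r_yy = 0.5124; r_yy = 0.5124 / 0.68 ≈ 0.75.

0.75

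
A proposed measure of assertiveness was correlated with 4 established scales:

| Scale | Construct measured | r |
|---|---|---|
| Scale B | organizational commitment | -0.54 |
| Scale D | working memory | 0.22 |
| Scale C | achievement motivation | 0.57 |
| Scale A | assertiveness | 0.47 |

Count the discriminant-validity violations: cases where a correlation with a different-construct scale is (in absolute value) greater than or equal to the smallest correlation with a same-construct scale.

Convergent (same construct = assertiveness): Scale A.
Smallest convergent = 0.47. Discriminant |r|: 0.54, 0.22, 0.57; count ≥ 0.47 → 2.

2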